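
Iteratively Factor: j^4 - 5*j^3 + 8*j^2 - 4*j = (j)*(j^3 - 5*j^2 + 8*j - 4) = j*(j - 2)*(j^2 - 3*j + 2) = j*(j - 2)*(j - 1)*(j - 2)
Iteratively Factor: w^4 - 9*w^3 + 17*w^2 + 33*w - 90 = (w - 5)*(w^3 - 4*w^2 - 3*w + 18) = (w - 5)*(w - 3)*(w^2 - w - 6) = (w - 5)*(w - 3)*(w + 2)*(w - 3)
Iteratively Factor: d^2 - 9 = (d - 3)*(d + 3)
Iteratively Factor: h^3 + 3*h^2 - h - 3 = (h + 3)*(h^2 - 1) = (h - 1)*(h + 3)*(h + 1)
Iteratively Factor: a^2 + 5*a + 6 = (a + 2)*(a + 3)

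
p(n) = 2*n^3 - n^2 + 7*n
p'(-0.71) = 11.44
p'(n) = 6*n^2 - 2*n + 7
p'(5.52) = 178.78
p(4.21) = 160.98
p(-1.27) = -14.60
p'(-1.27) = 19.22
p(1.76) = 20.13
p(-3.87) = -157.99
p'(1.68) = 20.57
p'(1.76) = 22.07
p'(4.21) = 104.92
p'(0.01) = 6.98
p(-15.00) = -7080.00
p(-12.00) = -3684.00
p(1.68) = 18.42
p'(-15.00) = 1387.00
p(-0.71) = -6.19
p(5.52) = 344.56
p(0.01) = 0.07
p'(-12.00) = 895.00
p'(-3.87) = 104.60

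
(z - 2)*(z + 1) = z^2 - z - 2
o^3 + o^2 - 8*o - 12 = (o - 3)*(o + 2)^2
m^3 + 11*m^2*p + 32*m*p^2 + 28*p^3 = (m + 2*p)^2*(m + 7*p)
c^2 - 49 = (c - 7)*(c + 7)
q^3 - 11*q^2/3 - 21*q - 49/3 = (q - 7)*(q + 1)*(q + 7/3)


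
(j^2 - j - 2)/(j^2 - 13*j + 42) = (j^2 - j - 2)/(j^2 - 13*j + 42)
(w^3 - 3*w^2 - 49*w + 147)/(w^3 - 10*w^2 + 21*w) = (w + 7)/w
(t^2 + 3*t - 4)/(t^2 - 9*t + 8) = (t + 4)/(t - 8)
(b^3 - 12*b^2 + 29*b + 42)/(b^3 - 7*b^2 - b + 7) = (b - 6)/(b - 1)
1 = 1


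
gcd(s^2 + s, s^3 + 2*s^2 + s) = s^2 + s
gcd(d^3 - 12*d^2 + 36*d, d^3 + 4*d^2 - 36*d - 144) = d - 6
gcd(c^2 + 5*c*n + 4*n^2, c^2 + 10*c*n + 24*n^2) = c + 4*n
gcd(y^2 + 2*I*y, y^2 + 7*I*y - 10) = y + 2*I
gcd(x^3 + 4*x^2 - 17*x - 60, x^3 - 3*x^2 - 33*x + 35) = x + 5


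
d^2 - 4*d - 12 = (d - 6)*(d + 2)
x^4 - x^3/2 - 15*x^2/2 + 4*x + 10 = (x - 2)^2*(x + 1)*(x + 5/2)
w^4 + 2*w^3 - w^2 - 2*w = w*(w - 1)*(w + 1)*(w + 2)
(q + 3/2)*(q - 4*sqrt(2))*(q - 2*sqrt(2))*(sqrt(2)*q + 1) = sqrt(2)*q^4 - 11*q^3 + 3*sqrt(2)*q^3/2 - 33*q^2/2 + 10*sqrt(2)*q^2 + 16*q + 15*sqrt(2)*q + 24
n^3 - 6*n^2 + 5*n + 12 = (n - 4)*(n - 3)*(n + 1)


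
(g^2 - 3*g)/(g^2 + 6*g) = (g - 3)/(g + 6)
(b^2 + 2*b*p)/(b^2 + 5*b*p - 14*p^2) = b*(b + 2*p)/(b^2 + 5*b*p - 14*p^2)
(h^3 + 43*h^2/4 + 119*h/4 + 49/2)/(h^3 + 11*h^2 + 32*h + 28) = (h + 7/4)/(h + 2)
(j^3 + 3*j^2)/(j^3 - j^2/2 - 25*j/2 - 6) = 2*j^2/(2*j^2 - 7*j - 4)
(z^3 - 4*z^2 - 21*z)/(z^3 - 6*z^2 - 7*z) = (z + 3)/(z + 1)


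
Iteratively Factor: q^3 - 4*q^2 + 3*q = (q - 3)*(q^2 - q) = q*(q - 3)*(q - 1)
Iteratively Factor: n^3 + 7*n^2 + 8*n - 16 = (n - 1)*(n^2 + 8*n + 16) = (n - 1)*(n + 4)*(n + 4)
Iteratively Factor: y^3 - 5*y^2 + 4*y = (y - 4)*(y^2 - y) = y*(y - 4)*(y - 1)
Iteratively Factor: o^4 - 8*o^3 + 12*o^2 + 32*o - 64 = (o - 2)*(o^3 - 6*o^2 + 32) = (o - 4)*(o - 2)*(o^2 - 2*o - 8) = (o - 4)*(o - 2)*(o + 2)*(o - 4)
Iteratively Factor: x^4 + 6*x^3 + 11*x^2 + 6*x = (x)*(x^3 + 6*x^2 + 11*x + 6) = x*(x + 3)*(x^2 + 3*x + 2) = x*(x + 2)*(x + 3)*(x + 1)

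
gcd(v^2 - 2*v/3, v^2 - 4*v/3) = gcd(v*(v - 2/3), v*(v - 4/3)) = v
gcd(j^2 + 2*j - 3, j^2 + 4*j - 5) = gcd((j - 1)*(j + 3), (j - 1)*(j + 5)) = j - 1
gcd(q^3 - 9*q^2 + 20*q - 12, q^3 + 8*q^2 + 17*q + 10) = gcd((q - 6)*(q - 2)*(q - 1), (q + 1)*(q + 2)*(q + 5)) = 1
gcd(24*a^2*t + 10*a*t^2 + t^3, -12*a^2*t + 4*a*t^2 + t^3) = 6*a*t + t^2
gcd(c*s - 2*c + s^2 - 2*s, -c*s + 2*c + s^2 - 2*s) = s - 2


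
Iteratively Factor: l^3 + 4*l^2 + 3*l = (l + 1)*(l^2 + 3*l) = l*(l + 1)*(l + 3)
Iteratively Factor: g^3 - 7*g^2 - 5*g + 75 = (g - 5)*(g^2 - 2*g - 15) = (g - 5)*(g + 3)*(g - 5)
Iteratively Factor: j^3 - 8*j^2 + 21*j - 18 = (j - 3)*(j^2 - 5*j + 6) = (j - 3)^2*(j - 2)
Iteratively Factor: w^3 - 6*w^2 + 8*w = (w - 4)*(w^2 - 2*w) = (w - 4)*(w - 2)*(w)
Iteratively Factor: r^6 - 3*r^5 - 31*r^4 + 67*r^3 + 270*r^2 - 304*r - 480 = (r + 3)*(r^5 - 6*r^4 - 13*r^3 + 106*r^2 - 48*r - 160) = (r - 5)*(r + 3)*(r^4 - r^3 - 18*r^2 + 16*r + 32) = (r - 5)*(r - 4)*(r + 3)*(r^3 + 3*r^2 - 6*r - 8) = (r - 5)*(r - 4)*(r + 3)*(r + 4)*(r^2 - r - 2) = (r - 5)*(r - 4)*(r + 1)*(r + 3)*(r + 4)*(r - 2)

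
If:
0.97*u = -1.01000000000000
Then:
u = -1.04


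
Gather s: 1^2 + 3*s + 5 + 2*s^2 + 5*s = 2*s^2 + 8*s + 6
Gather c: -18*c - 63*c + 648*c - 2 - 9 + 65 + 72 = 567*c + 126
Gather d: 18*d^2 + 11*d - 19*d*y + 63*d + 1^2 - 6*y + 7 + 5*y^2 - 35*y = 18*d^2 + d*(74 - 19*y) + 5*y^2 - 41*y + 8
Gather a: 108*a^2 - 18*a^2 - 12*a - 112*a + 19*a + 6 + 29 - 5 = 90*a^2 - 105*a + 30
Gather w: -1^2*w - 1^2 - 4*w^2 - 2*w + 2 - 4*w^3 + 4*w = -4*w^3 - 4*w^2 + w + 1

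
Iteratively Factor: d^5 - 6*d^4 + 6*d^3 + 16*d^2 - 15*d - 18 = (d + 1)*(d^4 - 7*d^3 + 13*d^2 + 3*d - 18) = (d + 1)^2*(d^3 - 8*d^2 + 21*d - 18) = (d - 3)*(d + 1)^2*(d^2 - 5*d + 6) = (d - 3)*(d - 2)*(d + 1)^2*(d - 3)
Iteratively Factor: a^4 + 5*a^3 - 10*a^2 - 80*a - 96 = (a - 4)*(a^3 + 9*a^2 + 26*a + 24) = (a - 4)*(a + 4)*(a^2 + 5*a + 6) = (a - 4)*(a + 3)*(a + 4)*(a + 2)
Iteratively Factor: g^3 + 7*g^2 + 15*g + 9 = (g + 3)*(g^2 + 4*g + 3) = (g + 3)^2*(g + 1)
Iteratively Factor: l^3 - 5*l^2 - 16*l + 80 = (l - 5)*(l^2 - 16) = (l - 5)*(l + 4)*(l - 4)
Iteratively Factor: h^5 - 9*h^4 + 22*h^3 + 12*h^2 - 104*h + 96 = (h - 3)*(h^4 - 6*h^3 + 4*h^2 + 24*h - 32) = (h - 3)*(h - 2)*(h^3 - 4*h^2 - 4*h + 16) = (h - 3)*(h - 2)*(h + 2)*(h^2 - 6*h + 8) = (h - 4)*(h - 3)*(h - 2)*(h + 2)*(h - 2)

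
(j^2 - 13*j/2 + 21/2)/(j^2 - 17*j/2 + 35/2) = (j - 3)/(j - 5)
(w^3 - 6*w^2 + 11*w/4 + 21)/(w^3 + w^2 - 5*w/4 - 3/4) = (2*w^2 - 15*w + 28)/(2*w^2 - w - 1)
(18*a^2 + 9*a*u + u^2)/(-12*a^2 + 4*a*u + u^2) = (3*a + u)/(-2*a + u)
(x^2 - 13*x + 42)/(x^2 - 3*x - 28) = (x - 6)/(x + 4)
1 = 1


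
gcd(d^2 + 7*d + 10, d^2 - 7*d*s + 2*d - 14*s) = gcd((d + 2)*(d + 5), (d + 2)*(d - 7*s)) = d + 2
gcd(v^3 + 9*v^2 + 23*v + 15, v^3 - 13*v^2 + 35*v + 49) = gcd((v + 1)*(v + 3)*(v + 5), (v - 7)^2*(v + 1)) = v + 1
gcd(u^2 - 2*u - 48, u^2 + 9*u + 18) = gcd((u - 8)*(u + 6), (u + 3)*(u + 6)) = u + 6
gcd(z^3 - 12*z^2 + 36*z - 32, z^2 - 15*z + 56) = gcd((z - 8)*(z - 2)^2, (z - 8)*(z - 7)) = z - 8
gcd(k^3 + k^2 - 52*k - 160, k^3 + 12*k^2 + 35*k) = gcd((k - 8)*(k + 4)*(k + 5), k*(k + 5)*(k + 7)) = k + 5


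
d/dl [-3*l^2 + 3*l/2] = 3/2 - 6*l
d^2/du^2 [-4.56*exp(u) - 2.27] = -4.56*exp(u)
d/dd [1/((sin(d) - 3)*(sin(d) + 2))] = (-sin(2*d) + cos(d))/((sin(d) - 3)^2*(sin(d) + 2)^2)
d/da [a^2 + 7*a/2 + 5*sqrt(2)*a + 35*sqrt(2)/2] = 2*a + 7/2 + 5*sqrt(2)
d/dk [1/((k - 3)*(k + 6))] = (-2*k - 3)/(k^4 + 6*k^3 - 27*k^2 - 108*k + 324)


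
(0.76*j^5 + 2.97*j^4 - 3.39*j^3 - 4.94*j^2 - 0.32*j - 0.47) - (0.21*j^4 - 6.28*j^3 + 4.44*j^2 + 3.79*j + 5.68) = 0.76*j^5 + 2.76*j^4 + 2.89*j^3 - 9.38*j^2 - 4.11*j - 6.15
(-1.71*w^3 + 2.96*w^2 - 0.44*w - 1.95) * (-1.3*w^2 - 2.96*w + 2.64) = 2.223*w^5 + 1.2136*w^4 - 12.704*w^3 + 11.6518*w^2 + 4.6104*w - 5.148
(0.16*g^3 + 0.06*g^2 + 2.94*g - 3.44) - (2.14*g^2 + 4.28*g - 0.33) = 0.16*g^3 - 2.08*g^2 - 1.34*g - 3.11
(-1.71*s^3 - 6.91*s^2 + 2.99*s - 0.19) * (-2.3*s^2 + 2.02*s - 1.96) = 3.933*s^5 + 12.4388*s^4 - 17.4836*s^3 + 20.0204*s^2 - 6.2442*s + 0.3724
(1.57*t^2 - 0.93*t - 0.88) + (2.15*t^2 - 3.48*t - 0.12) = 3.72*t^2 - 4.41*t - 1.0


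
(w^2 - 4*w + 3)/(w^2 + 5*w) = (w^2 - 4*w + 3)/(w*(w + 5))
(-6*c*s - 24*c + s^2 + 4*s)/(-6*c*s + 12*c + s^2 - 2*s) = (s + 4)/(s - 2)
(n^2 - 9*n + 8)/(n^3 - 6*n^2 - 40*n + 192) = (n - 1)/(n^2 + 2*n - 24)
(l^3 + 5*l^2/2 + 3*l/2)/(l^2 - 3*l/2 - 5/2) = l*(2*l + 3)/(2*l - 5)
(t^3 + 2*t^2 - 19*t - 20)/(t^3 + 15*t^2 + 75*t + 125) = (t^2 - 3*t - 4)/(t^2 + 10*t + 25)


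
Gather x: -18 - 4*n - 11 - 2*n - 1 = -6*n - 30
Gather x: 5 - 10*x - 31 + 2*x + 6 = -8*x - 20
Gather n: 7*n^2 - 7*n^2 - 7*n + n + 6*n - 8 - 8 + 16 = 0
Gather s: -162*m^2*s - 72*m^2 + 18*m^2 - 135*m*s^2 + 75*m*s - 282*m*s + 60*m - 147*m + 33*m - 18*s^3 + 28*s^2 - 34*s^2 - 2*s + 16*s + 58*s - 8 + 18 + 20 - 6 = -54*m^2 - 54*m - 18*s^3 + s^2*(-135*m - 6) + s*(-162*m^2 - 207*m + 72) + 24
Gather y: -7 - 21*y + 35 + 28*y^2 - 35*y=28*y^2 - 56*y + 28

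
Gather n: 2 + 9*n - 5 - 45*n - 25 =-36*n - 28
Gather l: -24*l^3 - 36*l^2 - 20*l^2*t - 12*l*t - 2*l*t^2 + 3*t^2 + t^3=-24*l^3 + l^2*(-20*t - 36) + l*(-2*t^2 - 12*t) + t^3 + 3*t^2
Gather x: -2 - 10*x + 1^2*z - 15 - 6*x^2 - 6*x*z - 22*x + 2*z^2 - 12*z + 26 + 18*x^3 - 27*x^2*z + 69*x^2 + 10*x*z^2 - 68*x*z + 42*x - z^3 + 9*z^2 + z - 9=18*x^3 + x^2*(63 - 27*z) + x*(10*z^2 - 74*z + 10) - z^3 + 11*z^2 - 10*z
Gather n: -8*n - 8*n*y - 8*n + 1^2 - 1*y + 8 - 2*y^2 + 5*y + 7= n*(-8*y - 16) - 2*y^2 + 4*y + 16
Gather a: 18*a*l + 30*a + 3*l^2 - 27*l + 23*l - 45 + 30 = a*(18*l + 30) + 3*l^2 - 4*l - 15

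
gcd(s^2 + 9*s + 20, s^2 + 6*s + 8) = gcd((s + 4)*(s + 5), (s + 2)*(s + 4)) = s + 4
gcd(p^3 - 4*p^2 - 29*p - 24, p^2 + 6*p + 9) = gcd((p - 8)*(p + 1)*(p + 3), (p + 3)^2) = p + 3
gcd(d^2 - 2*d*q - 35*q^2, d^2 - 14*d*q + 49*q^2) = -d + 7*q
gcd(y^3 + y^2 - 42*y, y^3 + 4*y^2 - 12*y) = y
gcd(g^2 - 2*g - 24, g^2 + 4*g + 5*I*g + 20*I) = g + 4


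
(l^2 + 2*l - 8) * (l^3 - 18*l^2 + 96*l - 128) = l^5 - 16*l^4 + 52*l^3 + 208*l^2 - 1024*l + 1024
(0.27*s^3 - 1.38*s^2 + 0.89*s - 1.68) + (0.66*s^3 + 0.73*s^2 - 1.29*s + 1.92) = 0.93*s^3 - 0.65*s^2 - 0.4*s + 0.24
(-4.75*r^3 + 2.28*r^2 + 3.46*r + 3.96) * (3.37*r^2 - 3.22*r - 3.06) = -16.0075*r^5 + 22.9786*r^4 + 18.8536*r^3 - 4.7728*r^2 - 23.3388*r - 12.1176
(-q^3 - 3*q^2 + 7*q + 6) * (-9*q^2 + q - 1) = 9*q^5 + 26*q^4 - 65*q^3 - 44*q^2 - q - 6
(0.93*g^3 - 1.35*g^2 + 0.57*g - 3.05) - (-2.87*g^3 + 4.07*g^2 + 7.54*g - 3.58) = 3.8*g^3 - 5.42*g^2 - 6.97*g + 0.53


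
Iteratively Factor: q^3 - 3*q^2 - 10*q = (q - 5)*(q^2 + 2*q) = (q - 5)*(q + 2)*(q)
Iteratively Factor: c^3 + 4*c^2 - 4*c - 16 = (c + 4)*(c^2 - 4) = (c - 2)*(c + 4)*(c + 2)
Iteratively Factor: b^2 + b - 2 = (b + 2)*(b - 1)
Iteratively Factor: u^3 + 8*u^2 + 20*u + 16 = (u + 2)*(u^2 + 6*u + 8) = (u + 2)^2*(u + 4)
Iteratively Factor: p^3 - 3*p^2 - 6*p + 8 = (p - 1)*(p^2 - 2*p - 8) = (p - 1)*(p + 2)*(p - 4)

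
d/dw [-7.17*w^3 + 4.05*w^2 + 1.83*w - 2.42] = -21.51*w^2 + 8.1*w + 1.83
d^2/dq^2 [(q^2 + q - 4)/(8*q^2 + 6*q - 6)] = 2*(2*q^3 - 78*q^2 - 54*q - 33)/(64*q^6 + 144*q^5 - 36*q^4 - 189*q^3 + 27*q^2 + 81*q - 27)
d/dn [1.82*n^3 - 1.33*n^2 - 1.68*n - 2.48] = 5.46*n^2 - 2.66*n - 1.68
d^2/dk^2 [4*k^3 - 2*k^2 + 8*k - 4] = 24*k - 4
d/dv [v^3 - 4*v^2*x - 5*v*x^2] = 3*v^2 - 8*v*x - 5*x^2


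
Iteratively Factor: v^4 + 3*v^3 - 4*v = (v + 2)*(v^3 + v^2 - 2*v) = v*(v + 2)*(v^2 + v - 2) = v*(v + 2)^2*(v - 1)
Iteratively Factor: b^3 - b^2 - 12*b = (b - 4)*(b^2 + 3*b) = b*(b - 4)*(b + 3)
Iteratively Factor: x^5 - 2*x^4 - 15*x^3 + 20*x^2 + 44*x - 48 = (x - 2)*(x^4 - 15*x^2 - 10*x + 24) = (x - 2)*(x + 2)*(x^3 - 2*x^2 - 11*x + 12) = (x - 2)*(x - 1)*(x + 2)*(x^2 - x - 12) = (x - 4)*(x - 2)*(x - 1)*(x + 2)*(x + 3)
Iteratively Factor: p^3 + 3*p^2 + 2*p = (p)*(p^2 + 3*p + 2) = p*(p + 1)*(p + 2)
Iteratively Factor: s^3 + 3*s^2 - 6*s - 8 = (s - 2)*(s^2 + 5*s + 4) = (s - 2)*(s + 4)*(s + 1)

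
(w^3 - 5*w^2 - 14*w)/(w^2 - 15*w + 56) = w*(w + 2)/(w - 8)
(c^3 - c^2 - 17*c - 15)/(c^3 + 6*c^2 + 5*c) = (c^2 - 2*c - 15)/(c*(c + 5))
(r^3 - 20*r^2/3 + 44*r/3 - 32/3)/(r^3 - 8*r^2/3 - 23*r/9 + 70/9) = 3*(3*r^2 - 14*r + 16)/(9*r^2 - 6*r - 35)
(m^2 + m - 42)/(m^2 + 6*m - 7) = (m - 6)/(m - 1)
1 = 1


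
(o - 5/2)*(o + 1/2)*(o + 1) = o^3 - o^2 - 13*o/4 - 5/4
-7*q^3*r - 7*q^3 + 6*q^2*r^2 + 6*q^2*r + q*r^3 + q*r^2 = (-q + r)*(7*q + r)*(q*r + q)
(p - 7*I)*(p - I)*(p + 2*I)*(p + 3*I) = p^4 - 3*I*p^3 + 27*p^2 + 13*I*p + 42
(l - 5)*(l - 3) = l^2 - 8*l + 15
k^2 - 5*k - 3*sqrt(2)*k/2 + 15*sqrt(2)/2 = (k - 5)*(k - 3*sqrt(2)/2)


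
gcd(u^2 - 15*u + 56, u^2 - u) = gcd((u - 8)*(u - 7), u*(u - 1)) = 1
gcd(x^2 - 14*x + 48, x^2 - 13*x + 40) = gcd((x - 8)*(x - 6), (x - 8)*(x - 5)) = x - 8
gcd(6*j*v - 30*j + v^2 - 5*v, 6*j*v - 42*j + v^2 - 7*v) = 6*j + v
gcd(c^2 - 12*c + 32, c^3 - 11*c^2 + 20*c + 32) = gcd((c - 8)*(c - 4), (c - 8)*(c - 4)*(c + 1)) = c^2 - 12*c + 32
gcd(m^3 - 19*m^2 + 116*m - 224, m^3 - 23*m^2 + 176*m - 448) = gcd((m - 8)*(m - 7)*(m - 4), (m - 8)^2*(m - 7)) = m^2 - 15*m + 56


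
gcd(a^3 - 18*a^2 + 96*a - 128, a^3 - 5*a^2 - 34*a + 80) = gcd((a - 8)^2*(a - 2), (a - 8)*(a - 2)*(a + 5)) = a^2 - 10*a + 16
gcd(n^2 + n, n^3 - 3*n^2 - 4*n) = n^2 + n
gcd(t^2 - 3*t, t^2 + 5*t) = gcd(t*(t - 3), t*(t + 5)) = t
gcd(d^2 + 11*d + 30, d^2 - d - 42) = d + 6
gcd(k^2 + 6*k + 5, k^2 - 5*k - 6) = k + 1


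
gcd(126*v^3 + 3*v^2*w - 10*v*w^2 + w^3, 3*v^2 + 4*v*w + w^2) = 3*v + w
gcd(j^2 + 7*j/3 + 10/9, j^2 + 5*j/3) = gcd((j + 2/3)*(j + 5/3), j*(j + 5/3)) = j + 5/3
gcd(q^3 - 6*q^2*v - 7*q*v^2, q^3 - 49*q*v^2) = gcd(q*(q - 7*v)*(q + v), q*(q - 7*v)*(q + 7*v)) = q^2 - 7*q*v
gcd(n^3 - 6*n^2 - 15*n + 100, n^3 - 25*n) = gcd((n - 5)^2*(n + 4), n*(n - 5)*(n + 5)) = n - 5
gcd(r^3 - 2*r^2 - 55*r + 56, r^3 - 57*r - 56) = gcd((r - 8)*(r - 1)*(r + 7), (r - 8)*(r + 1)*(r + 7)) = r^2 - r - 56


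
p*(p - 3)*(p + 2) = p^3 - p^2 - 6*p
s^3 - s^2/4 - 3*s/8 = s*(s - 3/4)*(s + 1/2)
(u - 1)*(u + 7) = u^2 + 6*u - 7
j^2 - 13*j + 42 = (j - 7)*(j - 6)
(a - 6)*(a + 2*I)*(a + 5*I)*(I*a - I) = I*a^4 - 7*a^3 - 7*I*a^3 + 49*a^2 - 4*I*a^2 - 42*a + 70*I*a - 60*I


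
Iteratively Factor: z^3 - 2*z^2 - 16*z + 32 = (z - 2)*(z^2 - 16) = (z - 4)*(z - 2)*(z + 4)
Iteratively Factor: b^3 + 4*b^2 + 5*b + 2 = (b + 1)*(b^2 + 3*b + 2) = (b + 1)*(b + 2)*(b + 1)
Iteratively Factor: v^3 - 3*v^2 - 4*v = (v - 4)*(v^2 + v) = (v - 4)*(v + 1)*(v)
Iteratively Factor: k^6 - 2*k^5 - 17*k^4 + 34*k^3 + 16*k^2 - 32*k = (k - 2)*(k^5 - 17*k^3 + 16*k) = k*(k - 2)*(k^4 - 17*k^2 + 16) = k*(k - 2)*(k - 1)*(k^3 + k^2 - 16*k - 16) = k*(k - 2)*(k - 1)*(k + 1)*(k^2 - 16) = k*(k - 2)*(k - 1)*(k + 1)*(k + 4)*(k - 4)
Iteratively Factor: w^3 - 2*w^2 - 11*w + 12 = (w - 4)*(w^2 + 2*w - 3) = (w - 4)*(w - 1)*(w + 3)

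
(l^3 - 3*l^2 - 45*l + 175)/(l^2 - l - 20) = (l^2 + 2*l - 35)/(l + 4)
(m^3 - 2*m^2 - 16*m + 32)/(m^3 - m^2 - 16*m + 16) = (m - 2)/(m - 1)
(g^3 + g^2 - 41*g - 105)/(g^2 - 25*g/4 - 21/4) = 4*(g^2 + 8*g + 15)/(4*g + 3)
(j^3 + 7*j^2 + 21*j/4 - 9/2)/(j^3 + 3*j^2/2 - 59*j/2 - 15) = (4*j^2 + 4*j - 3)/(2*(2*j^2 - 9*j - 5))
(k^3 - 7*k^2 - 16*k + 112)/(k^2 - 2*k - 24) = (k^2 - 11*k + 28)/(k - 6)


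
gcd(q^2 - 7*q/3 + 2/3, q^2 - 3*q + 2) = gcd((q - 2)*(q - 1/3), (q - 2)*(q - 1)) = q - 2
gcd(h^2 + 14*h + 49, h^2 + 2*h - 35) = h + 7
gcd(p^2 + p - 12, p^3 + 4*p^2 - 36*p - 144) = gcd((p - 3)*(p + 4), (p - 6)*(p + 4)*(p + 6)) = p + 4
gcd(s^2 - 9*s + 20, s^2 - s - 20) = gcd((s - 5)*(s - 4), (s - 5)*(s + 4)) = s - 5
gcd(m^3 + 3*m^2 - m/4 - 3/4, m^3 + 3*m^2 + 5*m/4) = m + 1/2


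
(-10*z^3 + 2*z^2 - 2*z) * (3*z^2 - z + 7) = -30*z^5 + 16*z^4 - 78*z^3 + 16*z^2 - 14*z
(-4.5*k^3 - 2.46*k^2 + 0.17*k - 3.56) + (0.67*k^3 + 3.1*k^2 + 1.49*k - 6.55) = -3.83*k^3 + 0.64*k^2 + 1.66*k - 10.11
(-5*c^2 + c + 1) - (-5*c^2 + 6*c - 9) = 10 - 5*c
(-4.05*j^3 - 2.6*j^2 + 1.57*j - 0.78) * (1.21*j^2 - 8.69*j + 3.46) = -4.9005*j^5 + 32.0485*j^4 + 10.4807*j^3 - 23.5831*j^2 + 12.2104*j - 2.6988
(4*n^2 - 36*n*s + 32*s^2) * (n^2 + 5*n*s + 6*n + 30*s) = 4*n^4 - 16*n^3*s + 24*n^3 - 148*n^2*s^2 - 96*n^2*s + 160*n*s^3 - 888*n*s^2 + 960*s^3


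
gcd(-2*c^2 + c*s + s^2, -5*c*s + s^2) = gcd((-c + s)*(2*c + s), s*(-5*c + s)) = 1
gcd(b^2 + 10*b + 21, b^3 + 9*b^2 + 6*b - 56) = b + 7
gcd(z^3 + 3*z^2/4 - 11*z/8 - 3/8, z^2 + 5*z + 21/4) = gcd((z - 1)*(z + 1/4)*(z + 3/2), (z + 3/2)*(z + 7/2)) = z + 3/2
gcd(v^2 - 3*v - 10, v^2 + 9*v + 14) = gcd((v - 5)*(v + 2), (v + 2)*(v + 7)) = v + 2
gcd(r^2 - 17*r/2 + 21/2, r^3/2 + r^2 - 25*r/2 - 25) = 1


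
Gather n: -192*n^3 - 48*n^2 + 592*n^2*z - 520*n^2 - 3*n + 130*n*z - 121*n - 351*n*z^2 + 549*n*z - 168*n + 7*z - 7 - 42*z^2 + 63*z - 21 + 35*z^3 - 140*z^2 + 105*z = -192*n^3 + n^2*(592*z - 568) + n*(-351*z^2 + 679*z - 292) + 35*z^3 - 182*z^2 + 175*z - 28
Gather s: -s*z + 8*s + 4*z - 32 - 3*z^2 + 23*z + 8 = s*(8 - z) - 3*z^2 + 27*z - 24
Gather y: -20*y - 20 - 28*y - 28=-48*y - 48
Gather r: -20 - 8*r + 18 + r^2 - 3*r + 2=r^2 - 11*r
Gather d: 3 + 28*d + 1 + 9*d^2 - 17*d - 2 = 9*d^2 + 11*d + 2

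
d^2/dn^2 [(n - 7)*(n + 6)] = 2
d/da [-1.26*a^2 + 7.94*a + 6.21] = 7.94 - 2.52*a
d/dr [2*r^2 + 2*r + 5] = 4*r + 2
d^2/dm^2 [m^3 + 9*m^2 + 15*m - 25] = 6*m + 18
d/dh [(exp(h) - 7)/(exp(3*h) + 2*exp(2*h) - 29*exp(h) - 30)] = (-(exp(h) - 7)*(3*exp(2*h) + 4*exp(h) - 29) + exp(3*h) + 2*exp(2*h) - 29*exp(h) - 30)*exp(h)/(exp(3*h) + 2*exp(2*h) - 29*exp(h) - 30)^2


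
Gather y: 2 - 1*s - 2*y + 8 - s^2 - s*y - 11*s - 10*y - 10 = -s^2 - 12*s + y*(-s - 12)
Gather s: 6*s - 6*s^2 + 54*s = -6*s^2 + 60*s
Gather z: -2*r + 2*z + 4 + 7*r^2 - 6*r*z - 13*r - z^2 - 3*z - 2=7*r^2 - 15*r - z^2 + z*(-6*r - 1) + 2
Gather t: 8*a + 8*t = 8*a + 8*t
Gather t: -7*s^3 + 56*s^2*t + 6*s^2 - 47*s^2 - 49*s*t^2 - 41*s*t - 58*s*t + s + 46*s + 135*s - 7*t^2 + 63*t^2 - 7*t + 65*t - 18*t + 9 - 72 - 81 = -7*s^3 - 41*s^2 + 182*s + t^2*(56 - 49*s) + t*(56*s^2 - 99*s + 40) - 144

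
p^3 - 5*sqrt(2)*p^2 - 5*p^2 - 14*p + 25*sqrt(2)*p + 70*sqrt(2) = (p - 7)*(p + 2)*(p - 5*sqrt(2))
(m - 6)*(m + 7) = m^2 + m - 42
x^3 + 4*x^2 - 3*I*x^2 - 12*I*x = x*(x + 4)*(x - 3*I)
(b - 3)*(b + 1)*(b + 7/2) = b^3 + 3*b^2/2 - 10*b - 21/2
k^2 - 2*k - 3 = (k - 3)*(k + 1)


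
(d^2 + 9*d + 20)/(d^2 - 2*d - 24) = (d + 5)/(d - 6)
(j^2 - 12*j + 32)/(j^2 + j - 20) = (j - 8)/(j + 5)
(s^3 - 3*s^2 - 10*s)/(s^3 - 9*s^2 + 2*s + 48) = s*(s - 5)/(s^2 - 11*s + 24)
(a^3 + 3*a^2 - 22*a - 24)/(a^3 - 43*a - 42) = (a - 4)/(a - 7)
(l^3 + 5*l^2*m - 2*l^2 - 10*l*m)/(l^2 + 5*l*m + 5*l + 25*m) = l*(l - 2)/(l + 5)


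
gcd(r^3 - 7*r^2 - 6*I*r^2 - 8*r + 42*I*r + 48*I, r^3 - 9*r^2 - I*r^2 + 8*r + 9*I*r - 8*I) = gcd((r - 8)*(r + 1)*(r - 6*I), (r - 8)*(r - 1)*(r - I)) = r - 8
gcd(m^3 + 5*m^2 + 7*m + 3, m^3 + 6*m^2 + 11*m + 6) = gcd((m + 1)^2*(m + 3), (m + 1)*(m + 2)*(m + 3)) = m^2 + 4*m + 3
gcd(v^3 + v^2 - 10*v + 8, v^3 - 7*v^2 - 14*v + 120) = v + 4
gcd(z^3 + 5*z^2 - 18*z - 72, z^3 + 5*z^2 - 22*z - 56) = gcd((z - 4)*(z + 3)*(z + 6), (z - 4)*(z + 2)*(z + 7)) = z - 4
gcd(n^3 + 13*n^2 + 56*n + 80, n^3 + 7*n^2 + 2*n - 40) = n^2 + 9*n + 20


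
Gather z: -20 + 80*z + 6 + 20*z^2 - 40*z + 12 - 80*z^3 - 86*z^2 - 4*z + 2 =-80*z^3 - 66*z^2 + 36*z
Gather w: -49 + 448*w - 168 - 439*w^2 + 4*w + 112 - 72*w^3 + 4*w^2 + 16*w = -72*w^3 - 435*w^2 + 468*w - 105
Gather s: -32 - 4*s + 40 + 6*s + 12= 2*s + 20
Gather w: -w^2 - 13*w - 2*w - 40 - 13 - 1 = -w^2 - 15*w - 54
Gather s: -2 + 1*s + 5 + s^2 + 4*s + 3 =s^2 + 5*s + 6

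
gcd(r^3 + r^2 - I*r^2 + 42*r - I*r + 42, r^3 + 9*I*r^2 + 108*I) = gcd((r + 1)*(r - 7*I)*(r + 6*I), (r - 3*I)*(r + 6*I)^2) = r + 6*I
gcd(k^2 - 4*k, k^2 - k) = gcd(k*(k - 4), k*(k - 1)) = k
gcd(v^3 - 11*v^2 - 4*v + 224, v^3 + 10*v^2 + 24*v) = v + 4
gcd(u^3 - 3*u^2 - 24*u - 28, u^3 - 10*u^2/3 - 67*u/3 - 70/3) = u^2 - 5*u - 14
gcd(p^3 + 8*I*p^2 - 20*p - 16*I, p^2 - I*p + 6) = p + 2*I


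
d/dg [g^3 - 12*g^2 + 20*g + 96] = 3*g^2 - 24*g + 20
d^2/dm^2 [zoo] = 0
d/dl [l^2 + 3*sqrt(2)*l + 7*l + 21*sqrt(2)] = 2*l + 3*sqrt(2) + 7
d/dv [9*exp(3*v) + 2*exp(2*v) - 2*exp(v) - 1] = (27*exp(2*v) + 4*exp(v) - 2)*exp(v)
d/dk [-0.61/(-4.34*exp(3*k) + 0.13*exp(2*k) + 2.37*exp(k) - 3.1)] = (-7.9422*exp(2*k) + 0.1586*exp(k) + 1.4457)*exp(k)/(4.34*exp(3*k) - 0.13*exp(2*k) - 2.37*exp(k) + 3.1)^2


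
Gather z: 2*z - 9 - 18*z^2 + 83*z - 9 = -18*z^2 + 85*z - 18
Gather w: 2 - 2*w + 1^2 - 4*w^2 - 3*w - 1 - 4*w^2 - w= -8*w^2 - 6*w + 2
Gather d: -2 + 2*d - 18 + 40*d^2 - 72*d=40*d^2 - 70*d - 20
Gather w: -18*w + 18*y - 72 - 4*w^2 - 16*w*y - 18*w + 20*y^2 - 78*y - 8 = -4*w^2 + w*(-16*y - 36) + 20*y^2 - 60*y - 80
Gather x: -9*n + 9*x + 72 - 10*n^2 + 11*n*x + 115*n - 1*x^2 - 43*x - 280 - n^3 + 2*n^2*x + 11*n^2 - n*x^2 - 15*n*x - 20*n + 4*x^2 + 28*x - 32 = -n^3 + n^2 + 86*n + x^2*(3 - n) + x*(2*n^2 - 4*n - 6) - 240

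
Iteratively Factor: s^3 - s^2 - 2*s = (s)*(s^2 - s - 2) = s*(s - 2)*(s + 1)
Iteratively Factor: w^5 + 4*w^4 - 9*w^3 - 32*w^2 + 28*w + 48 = (w - 2)*(w^4 + 6*w^3 + 3*w^2 - 26*w - 24) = (w - 2)^2*(w^3 + 8*w^2 + 19*w + 12) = (w - 2)^2*(w + 4)*(w^2 + 4*w + 3) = (w - 2)^2*(w + 3)*(w + 4)*(w + 1)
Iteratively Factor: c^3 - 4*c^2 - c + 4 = (c - 1)*(c^2 - 3*c - 4) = (c - 1)*(c + 1)*(c - 4)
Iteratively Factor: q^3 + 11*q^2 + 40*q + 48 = (q + 4)*(q^2 + 7*q + 12) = (q + 4)^2*(q + 3)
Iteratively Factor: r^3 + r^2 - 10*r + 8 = (r - 2)*(r^2 + 3*r - 4) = (r - 2)*(r - 1)*(r + 4)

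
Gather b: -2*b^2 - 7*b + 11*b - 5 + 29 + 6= -2*b^2 + 4*b + 30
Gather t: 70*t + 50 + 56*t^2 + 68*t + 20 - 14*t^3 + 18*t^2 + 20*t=-14*t^3 + 74*t^2 + 158*t + 70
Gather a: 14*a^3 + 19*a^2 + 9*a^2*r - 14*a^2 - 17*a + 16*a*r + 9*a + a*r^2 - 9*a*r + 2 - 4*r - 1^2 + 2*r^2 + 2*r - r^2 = 14*a^3 + a^2*(9*r + 5) + a*(r^2 + 7*r - 8) + r^2 - 2*r + 1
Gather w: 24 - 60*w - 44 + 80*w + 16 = 20*w - 4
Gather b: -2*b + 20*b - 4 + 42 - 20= 18*b + 18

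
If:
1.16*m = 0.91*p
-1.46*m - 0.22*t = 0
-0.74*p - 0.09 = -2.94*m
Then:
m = 0.05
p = 0.06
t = -0.30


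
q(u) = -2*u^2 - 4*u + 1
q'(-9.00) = 32.00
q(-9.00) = -125.00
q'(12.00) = -52.00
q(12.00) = -335.00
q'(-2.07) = 4.28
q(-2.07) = 0.71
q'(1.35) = -9.40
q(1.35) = -8.04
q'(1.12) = -8.48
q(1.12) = -5.99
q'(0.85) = -7.40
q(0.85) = -3.84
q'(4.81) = -23.24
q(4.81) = -64.51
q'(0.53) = -6.12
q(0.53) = -1.68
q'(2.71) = -14.84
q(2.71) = -24.53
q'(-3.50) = 10.00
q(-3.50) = -9.50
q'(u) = -4*u - 4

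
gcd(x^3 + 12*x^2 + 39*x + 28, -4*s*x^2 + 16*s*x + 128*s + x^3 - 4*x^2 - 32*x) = x + 4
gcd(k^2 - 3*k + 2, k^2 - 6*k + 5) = k - 1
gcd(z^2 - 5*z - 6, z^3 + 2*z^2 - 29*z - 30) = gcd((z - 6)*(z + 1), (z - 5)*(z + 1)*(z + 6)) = z + 1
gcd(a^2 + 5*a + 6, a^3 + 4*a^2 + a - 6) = a^2 + 5*a + 6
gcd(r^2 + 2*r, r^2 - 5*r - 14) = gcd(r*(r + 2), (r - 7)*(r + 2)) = r + 2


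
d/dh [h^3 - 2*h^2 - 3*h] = 3*h^2 - 4*h - 3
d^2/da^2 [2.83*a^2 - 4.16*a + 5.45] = 5.66000000000000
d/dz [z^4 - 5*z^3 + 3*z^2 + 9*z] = 4*z^3 - 15*z^2 + 6*z + 9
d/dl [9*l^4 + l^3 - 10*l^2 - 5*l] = 36*l^3 + 3*l^2 - 20*l - 5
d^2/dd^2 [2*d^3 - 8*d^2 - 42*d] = 12*d - 16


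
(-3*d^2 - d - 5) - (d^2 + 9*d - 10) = -4*d^2 - 10*d + 5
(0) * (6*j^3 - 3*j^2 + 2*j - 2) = 0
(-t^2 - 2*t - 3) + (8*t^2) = 7*t^2 - 2*t - 3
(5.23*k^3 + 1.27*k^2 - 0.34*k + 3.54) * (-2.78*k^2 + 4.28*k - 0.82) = -14.5394*k^5 + 18.8538*k^4 + 2.0922*k^3 - 12.3378*k^2 + 15.43*k - 2.9028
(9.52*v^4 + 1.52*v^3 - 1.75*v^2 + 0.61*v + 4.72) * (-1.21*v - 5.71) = -11.5192*v^5 - 56.1984*v^4 - 6.5617*v^3 + 9.2544*v^2 - 9.1943*v - 26.9512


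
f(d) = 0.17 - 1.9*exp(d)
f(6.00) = -766.34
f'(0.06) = -2.02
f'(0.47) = -3.04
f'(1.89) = -12.58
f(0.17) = -2.08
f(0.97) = -4.84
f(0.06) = -1.85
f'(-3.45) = -0.06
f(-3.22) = 0.09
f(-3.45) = 0.11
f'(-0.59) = -1.05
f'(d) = -1.9*exp(d)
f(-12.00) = 0.17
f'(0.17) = -2.25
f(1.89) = -12.41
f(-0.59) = -0.88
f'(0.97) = -5.01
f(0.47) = -2.87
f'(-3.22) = -0.08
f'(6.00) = -766.51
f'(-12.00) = 0.00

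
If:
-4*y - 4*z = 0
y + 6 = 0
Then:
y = -6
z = 6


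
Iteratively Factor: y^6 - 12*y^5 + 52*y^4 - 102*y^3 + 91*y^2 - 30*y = (y - 1)*(y^5 - 11*y^4 + 41*y^3 - 61*y^2 + 30*y) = y*(y - 1)*(y^4 - 11*y^3 + 41*y^2 - 61*y + 30) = y*(y - 5)*(y - 1)*(y^3 - 6*y^2 + 11*y - 6) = y*(y - 5)*(y - 3)*(y - 1)*(y^2 - 3*y + 2) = y*(y - 5)*(y - 3)*(y - 1)^2*(y - 2)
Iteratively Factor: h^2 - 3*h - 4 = (h + 1)*(h - 4)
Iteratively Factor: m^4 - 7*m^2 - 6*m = (m - 3)*(m^3 + 3*m^2 + 2*m) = (m - 3)*(m + 1)*(m^2 + 2*m) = (m - 3)*(m + 1)*(m + 2)*(m)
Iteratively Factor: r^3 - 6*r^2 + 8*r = (r - 4)*(r^2 - 2*r) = r*(r - 4)*(r - 2)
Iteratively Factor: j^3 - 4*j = (j - 2)*(j^2 + 2*j) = (j - 2)*(j + 2)*(j)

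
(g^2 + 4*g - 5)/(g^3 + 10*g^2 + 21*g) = (g^2 + 4*g - 5)/(g*(g^2 + 10*g + 21))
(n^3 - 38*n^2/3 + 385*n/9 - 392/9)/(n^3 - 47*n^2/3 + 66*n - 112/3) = (9*n^2 - 42*n + 49)/(3*(3*n^2 - 23*n + 14))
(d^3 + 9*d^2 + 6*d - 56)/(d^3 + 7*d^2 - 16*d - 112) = (d - 2)/(d - 4)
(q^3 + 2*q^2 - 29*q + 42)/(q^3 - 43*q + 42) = (q^2 - 5*q + 6)/(q^2 - 7*q + 6)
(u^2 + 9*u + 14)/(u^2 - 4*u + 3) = (u^2 + 9*u + 14)/(u^2 - 4*u + 3)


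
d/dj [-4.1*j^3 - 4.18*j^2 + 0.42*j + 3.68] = -12.3*j^2 - 8.36*j + 0.42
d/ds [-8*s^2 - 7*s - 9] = -16*s - 7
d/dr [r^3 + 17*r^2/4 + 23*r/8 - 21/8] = 3*r^2 + 17*r/2 + 23/8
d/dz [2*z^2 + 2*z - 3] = 4*z + 2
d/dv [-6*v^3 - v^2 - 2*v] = -18*v^2 - 2*v - 2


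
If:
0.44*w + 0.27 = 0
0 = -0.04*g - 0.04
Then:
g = -1.00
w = -0.61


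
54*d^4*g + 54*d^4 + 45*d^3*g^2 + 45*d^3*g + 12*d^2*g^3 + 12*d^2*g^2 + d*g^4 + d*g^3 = (3*d + g)^2*(6*d + g)*(d*g + d)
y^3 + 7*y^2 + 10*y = y*(y + 2)*(y + 5)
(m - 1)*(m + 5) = m^2 + 4*m - 5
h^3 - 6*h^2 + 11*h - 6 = (h - 3)*(h - 2)*(h - 1)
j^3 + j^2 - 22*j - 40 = (j - 5)*(j + 2)*(j + 4)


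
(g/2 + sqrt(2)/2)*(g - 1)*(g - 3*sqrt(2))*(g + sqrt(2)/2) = g^4/2 - 3*sqrt(2)*g^3/4 - g^3/2 - 4*g^2 + 3*sqrt(2)*g^2/4 - 3*sqrt(2)*g/2 + 4*g + 3*sqrt(2)/2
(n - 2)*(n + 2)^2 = n^3 + 2*n^2 - 4*n - 8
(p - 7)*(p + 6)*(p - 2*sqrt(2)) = p^3 - 2*sqrt(2)*p^2 - p^2 - 42*p + 2*sqrt(2)*p + 84*sqrt(2)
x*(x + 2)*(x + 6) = x^3 + 8*x^2 + 12*x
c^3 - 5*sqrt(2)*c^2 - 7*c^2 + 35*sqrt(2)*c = c*(c - 7)*(c - 5*sqrt(2))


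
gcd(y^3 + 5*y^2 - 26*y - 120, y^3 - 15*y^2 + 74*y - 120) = y - 5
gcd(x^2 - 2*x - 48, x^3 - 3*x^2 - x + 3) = 1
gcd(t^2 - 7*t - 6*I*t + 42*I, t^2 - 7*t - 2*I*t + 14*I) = t - 7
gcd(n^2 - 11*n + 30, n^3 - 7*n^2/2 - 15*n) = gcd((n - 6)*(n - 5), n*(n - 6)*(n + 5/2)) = n - 6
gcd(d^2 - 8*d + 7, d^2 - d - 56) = 1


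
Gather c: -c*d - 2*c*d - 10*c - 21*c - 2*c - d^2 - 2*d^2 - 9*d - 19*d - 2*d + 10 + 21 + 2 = c*(-3*d - 33) - 3*d^2 - 30*d + 33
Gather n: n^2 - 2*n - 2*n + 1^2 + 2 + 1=n^2 - 4*n + 4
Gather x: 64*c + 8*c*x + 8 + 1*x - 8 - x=8*c*x + 64*c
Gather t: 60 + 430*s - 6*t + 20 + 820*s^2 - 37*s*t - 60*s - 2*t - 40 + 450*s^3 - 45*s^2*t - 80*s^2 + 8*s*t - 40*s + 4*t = 450*s^3 + 740*s^2 + 330*s + t*(-45*s^2 - 29*s - 4) + 40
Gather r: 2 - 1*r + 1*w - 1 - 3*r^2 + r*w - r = -3*r^2 + r*(w - 2) + w + 1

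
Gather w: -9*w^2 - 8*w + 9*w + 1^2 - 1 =-9*w^2 + w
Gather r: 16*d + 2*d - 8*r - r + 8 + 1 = 18*d - 9*r + 9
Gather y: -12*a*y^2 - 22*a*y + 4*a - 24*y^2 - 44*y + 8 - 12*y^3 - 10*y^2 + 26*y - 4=4*a - 12*y^3 + y^2*(-12*a - 34) + y*(-22*a - 18) + 4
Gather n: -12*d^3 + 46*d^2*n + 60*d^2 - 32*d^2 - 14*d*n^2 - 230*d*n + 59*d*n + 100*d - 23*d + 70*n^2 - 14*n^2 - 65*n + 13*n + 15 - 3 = -12*d^3 + 28*d^2 + 77*d + n^2*(56 - 14*d) + n*(46*d^2 - 171*d - 52) + 12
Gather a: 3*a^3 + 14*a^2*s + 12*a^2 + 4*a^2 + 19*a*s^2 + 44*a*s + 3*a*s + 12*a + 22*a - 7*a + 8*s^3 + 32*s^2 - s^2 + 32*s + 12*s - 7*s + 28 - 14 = 3*a^3 + a^2*(14*s + 16) + a*(19*s^2 + 47*s + 27) + 8*s^3 + 31*s^2 + 37*s + 14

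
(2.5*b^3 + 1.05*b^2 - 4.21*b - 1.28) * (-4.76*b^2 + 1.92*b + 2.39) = -11.9*b^5 - 0.198*b^4 + 28.0306*b^3 + 0.5191*b^2 - 12.5195*b - 3.0592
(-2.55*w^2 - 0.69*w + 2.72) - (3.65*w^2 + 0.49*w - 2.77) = -6.2*w^2 - 1.18*w + 5.49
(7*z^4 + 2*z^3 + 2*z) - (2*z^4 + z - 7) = 5*z^4 + 2*z^3 + z + 7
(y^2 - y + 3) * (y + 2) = y^3 + y^2 + y + 6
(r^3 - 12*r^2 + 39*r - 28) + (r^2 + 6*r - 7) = r^3 - 11*r^2 + 45*r - 35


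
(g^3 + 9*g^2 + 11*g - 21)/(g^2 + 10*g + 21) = g - 1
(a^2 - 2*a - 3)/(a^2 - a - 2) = (a - 3)/(a - 2)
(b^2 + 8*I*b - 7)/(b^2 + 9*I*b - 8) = (b + 7*I)/(b + 8*I)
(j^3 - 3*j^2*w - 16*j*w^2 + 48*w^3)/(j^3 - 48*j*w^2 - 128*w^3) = (-j^2 + 7*j*w - 12*w^2)/(-j^2 + 4*j*w + 32*w^2)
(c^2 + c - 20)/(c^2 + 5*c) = (c - 4)/c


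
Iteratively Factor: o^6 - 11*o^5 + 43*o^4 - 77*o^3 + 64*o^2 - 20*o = (o - 5)*(o^5 - 6*o^4 + 13*o^3 - 12*o^2 + 4*o) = (o - 5)*(o - 1)*(o^4 - 5*o^3 + 8*o^2 - 4*o) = (o - 5)*(o - 2)*(o - 1)*(o^3 - 3*o^2 + 2*o) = (o - 5)*(o - 2)*(o - 1)^2*(o^2 - 2*o) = (o - 5)*(o - 2)^2*(o - 1)^2*(o)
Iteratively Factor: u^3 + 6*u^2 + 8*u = (u)*(u^2 + 6*u + 8) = u*(u + 4)*(u + 2)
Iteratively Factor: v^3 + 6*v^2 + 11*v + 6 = (v + 3)*(v^2 + 3*v + 2) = (v + 2)*(v + 3)*(v + 1)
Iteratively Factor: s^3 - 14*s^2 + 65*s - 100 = (s - 4)*(s^2 - 10*s + 25) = (s - 5)*(s - 4)*(s - 5)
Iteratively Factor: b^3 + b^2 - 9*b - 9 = (b - 3)*(b^2 + 4*b + 3) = (b - 3)*(b + 3)*(b + 1)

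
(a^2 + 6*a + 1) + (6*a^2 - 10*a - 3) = 7*a^2 - 4*a - 2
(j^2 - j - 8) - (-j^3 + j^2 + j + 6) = j^3 - 2*j - 14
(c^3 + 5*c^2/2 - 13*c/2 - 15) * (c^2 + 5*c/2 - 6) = c^5 + 5*c^4 - 25*c^3/4 - 185*c^2/4 + 3*c/2 + 90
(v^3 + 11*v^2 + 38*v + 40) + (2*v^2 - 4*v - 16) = v^3 + 13*v^2 + 34*v + 24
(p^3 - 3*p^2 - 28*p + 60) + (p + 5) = p^3 - 3*p^2 - 27*p + 65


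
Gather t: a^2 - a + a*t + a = a^2 + a*t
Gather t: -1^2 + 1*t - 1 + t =2*t - 2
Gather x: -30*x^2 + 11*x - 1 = -30*x^2 + 11*x - 1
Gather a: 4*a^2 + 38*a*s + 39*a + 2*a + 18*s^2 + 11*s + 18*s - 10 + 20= 4*a^2 + a*(38*s + 41) + 18*s^2 + 29*s + 10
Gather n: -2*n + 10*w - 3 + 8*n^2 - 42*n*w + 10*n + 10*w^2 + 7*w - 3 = 8*n^2 + n*(8 - 42*w) + 10*w^2 + 17*w - 6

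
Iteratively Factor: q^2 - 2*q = (q - 2)*(q)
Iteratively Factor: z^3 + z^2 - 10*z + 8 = (z + 4)*(z^2 - 3*z + 2) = (z - 1)*(z + 4)*(z - 2)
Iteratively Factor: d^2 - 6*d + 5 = (d - 5)*(d - 1)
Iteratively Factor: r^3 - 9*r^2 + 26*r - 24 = (r - 3)*(r^2 - 6*r + 8) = (r - 3)*(r - 2)*(r - 4)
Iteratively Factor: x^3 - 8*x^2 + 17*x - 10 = (x - 1)*(x^2 - 7*x + 10) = (x - 5)*(x - 1)*(x - 2)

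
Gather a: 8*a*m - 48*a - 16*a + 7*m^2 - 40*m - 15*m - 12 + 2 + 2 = a*(8*m - 64) + 7*m^2 - 55*m - 8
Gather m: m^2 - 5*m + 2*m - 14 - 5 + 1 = m^2 - 3*m - 18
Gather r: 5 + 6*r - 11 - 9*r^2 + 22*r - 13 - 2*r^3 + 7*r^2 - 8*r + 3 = -2*r^3 - 2*r^2 + 20*r - 16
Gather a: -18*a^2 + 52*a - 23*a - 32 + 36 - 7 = -18*a^2 + 29*a - 3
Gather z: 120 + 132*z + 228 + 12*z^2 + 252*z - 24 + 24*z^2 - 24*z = 36*z^2 + 360*z + 324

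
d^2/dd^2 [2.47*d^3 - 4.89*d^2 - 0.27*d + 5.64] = 14.82*d - 9.78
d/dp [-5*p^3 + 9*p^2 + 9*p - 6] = -15*p^2 + 18*p + 9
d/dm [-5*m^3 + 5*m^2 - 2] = 5*m*(2 - 3*m)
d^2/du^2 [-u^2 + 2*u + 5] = -2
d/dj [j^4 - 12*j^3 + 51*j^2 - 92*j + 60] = 4*j^3 - 36*j^2 + 102*j - 92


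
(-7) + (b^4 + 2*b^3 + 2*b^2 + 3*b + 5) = b^4 + 2*b^3 + 2*b^2 + 3*b - 2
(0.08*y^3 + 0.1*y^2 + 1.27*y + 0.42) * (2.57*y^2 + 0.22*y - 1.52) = 0.2056*y^5 + 0.2746*y^4 + 3.1643*y^3 + 1.2068*y^2 - 1.838*y - 0.6384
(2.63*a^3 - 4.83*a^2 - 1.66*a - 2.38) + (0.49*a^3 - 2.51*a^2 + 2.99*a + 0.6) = 3.12*a^3 - 7.34*a^2 + 1.33*a - 1.78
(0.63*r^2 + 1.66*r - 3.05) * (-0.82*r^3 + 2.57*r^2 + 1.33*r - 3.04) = -0.5166*r^5 + 0.2579*r^4 + 7.6051*r^3 - 7.5459*r^2 - 9.1029*r + 9.272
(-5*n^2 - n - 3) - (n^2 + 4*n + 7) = -6*n^2 - 5*n - 10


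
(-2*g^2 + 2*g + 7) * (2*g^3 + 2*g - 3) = -4*g^5 + 4*g^4 + 10*g^3 + 10*g^2 + 8*g - 21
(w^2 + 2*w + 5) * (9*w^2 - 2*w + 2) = 9*w^4 + 16*w^3 + 43*w^2 - 6*w + 10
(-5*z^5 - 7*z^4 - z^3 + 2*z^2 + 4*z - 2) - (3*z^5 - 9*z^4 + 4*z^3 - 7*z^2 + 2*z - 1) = -8*z^5 + 2*z^4 - 5*z^3 + 9*z^2 + 2*z - 1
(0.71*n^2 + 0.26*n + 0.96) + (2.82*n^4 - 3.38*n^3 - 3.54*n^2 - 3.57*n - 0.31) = 2.82*n^4 - 3.38*n^3 - 2.83*n^2 - 3.31*n + 0.65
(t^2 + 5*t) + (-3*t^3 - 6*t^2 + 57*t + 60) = -3*t^3 - 5*t^2 + 62*t + 60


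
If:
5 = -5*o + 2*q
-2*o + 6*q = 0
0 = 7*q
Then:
No Solution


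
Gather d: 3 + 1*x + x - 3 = 2*x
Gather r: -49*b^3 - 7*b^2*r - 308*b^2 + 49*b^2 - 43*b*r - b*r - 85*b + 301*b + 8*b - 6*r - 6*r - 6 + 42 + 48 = -49*b^3 - 259*b^2 + 224*b + r*(-7*b^2 - 44*b - 12) + 84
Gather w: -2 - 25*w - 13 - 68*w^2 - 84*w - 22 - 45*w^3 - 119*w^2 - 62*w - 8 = -45*w^3 - 187*w^2 - 171*w - 45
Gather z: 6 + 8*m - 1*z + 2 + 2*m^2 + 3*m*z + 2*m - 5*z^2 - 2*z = 2*m^2 + 10*m - 5*z^2 + z*(3*m - 3) + 8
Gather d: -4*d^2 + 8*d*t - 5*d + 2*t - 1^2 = -4*d^2 + d*(8*t - 5) + 2*t - 1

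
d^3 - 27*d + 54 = (d - 3)^2*(d + 6)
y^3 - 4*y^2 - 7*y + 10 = (y - 5)*(y - 1)*(y + 2)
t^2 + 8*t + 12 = (t + 2)*(t + 6)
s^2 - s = s*(s - 1)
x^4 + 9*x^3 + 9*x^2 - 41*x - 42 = (x - 2)*(x + 1)*(x + 3)*(x + 7)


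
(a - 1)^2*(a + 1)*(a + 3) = a^4 + 2*a^3 - 4*a^2 - 2*a + 3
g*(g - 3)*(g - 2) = g^3 - 5*g^2 + 6*g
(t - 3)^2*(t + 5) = t^3 - t^2 - 21*t + 45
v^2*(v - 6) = v^3 - 6*v^2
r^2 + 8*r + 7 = (r + 1)*(r + 7)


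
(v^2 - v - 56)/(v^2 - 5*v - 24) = (v + 7)/(v + 3)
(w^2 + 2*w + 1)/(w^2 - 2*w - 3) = (w + 1)/(w - 3)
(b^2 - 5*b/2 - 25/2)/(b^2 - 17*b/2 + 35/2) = (2*b + 5)/(2*b - 7)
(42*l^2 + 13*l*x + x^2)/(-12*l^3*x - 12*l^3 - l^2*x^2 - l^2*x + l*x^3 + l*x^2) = (42*l^2 + 13*l*x + x^2)/(l*(-12*l^2*x - 12*l^2 - l*x^2 - l*x + x^3 + x^2))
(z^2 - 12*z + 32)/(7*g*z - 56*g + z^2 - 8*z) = (z - 4)/(7*g + z)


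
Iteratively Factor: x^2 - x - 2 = (x - 2)*(x + 1)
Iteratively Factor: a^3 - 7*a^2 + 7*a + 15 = (a - 3)*(a^2 - 4*a - 5) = (a - 3)*(a + 1)*(a - 5)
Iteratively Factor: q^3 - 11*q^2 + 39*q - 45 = (q - 5)*(q^2 - 6*q + 9) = (q - 5)*(q - 3)*(q - 3)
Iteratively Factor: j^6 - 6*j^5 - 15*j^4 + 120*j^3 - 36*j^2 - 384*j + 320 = (j - 2)*(j^5 - 4*j^4 - 23*j^3 + 74*j^2 + 112*j - 160) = (j - 2)*(j + 4)*(j^4 - 8*j^3 + 9*j^2 + 38*j - 40) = (j - 4)*(j - 2)*(j + 4)*(j^3 - 4*j^2 - 7*j + 10) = (j - 5)*(j - 4)*(j - 2)*(j + 4)*(j^2 + j - 2) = (j - 5)*(j - 4)*(j - 2)*(j + 2)*(j + 4)*(j - 1)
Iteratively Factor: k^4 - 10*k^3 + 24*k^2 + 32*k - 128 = (k - 4)*(k^3 - 6*k^2 + 32) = (k - 4)^2*(k^2 - 2*k - 8) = (k - 4)^3*(k + 2)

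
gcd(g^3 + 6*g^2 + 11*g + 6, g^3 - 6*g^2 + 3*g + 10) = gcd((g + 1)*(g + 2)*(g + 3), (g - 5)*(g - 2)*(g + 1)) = g + 1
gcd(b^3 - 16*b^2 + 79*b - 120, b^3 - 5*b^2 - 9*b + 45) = b^2 - 8*b + 15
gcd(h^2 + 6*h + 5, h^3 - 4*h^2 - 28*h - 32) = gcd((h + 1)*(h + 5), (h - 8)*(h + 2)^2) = 1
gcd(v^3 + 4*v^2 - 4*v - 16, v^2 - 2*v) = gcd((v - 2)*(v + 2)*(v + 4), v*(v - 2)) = v - 2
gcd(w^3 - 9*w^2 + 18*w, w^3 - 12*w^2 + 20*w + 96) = w - 6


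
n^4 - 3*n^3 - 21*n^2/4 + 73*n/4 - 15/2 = (n - 3)*(n - 2)*(n - 1/2)*(n + 5/2)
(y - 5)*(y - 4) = y^2 - 9*y + 20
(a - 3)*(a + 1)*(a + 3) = a^3 + a^2 - 9*a - 9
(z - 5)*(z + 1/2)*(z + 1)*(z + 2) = z^4 - 3*z^3/2 - 14*z^2 - 33*z/2 - 5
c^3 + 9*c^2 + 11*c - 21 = (c - 1)*(c + 3)*(c + 7)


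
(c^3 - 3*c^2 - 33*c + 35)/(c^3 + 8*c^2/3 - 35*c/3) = 3*(c^2 - 8*c + 7)/(c*(3*c - 7))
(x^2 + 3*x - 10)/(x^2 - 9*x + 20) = (x^2 + 3*x - 10)/(x^2 - 9*x + 20)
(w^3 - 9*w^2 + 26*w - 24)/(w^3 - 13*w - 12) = (w^2 - 5*w + 6)/(w^2 + 4*w + 3)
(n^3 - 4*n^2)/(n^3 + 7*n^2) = (n - 4)/(n + 7)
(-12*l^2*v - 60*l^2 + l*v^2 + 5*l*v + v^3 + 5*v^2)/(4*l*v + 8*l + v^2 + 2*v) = (-3*l*v - 15*l + v^2 + 5*v)/(v + 2)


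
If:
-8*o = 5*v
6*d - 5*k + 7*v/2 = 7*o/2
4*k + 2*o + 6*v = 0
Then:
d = -31*v/16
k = -19*v/16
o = -5*v/8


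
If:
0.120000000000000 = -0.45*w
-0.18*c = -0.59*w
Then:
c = -0.87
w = -0.27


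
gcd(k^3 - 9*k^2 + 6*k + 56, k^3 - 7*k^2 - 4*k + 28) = k^2 - 5*k - 14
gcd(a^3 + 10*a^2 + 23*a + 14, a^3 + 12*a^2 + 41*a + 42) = a^2 + 9*a + 14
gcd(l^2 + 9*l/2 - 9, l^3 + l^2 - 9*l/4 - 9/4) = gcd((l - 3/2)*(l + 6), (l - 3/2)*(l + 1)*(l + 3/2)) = l - 3/2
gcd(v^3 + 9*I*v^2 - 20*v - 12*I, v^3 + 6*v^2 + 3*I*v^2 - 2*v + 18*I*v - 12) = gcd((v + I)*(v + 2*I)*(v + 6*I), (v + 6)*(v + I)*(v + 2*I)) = v^2 + 3*I*v - 2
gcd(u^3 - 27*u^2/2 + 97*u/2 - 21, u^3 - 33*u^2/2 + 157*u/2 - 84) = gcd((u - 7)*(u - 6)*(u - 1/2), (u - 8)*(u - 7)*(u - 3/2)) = u - 7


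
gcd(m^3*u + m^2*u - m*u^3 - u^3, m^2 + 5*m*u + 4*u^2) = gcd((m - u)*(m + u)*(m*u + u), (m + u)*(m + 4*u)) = m + u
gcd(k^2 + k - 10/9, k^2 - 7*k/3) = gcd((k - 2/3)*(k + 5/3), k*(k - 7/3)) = 1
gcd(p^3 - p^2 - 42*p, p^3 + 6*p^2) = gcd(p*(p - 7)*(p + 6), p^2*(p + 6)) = p^2 + 6*p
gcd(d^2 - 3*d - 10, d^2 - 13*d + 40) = d - 5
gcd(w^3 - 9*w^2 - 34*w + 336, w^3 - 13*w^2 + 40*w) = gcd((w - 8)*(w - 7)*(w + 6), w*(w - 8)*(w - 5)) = w - 8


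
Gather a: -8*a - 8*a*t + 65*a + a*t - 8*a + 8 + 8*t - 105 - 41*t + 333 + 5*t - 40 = a*(49 - 7*t) - 28*t + 196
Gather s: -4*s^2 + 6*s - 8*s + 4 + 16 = -4*s^2 - 2*s + 20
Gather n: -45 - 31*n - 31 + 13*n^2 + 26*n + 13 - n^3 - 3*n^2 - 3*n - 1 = -n^3 + 10*n^2 - 8*n - 64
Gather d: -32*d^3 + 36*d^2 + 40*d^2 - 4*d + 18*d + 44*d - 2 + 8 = -32*d^3 + 76*d^2 + 58*d + 6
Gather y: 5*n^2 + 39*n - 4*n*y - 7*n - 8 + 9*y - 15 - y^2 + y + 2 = 5*n^2 + 32*n - y^2 + y*(10 - 4*n) - 21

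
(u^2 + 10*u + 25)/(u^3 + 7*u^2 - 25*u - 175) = (u + 5)/(u^2 + 2*u - 35)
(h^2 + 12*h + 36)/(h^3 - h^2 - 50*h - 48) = (h + 6)/(h^2 - 7*h - 8)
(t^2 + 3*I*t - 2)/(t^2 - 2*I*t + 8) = (t + I)/(t - 4*I)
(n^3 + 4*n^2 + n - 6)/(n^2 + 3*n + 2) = (n^2 + 2*n - 3)/(n + 1)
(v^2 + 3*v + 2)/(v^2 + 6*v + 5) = (v + 2)/(v + 5)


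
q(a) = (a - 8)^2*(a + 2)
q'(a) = (a - 8)^2 + (a + 2)*(2*a - 16) = (a - 8)*(3*a - 4)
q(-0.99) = 81.63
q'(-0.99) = 62.66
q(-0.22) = 120.27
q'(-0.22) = 38.31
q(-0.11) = 124.31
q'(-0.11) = 35.12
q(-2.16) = -16.52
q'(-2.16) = 106.48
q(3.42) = 113.69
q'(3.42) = -28.67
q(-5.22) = -562.75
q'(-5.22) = 259.91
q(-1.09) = 75.19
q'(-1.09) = 66.08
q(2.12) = 142.45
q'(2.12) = -13.88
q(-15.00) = -6877.00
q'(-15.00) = 1127.00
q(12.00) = 224.00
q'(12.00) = 128.00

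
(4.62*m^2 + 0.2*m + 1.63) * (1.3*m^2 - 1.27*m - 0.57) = 6.006*m^4 - 5.6074*m^3 - 0.7684*m^2 - 2.1841*m - 0.9291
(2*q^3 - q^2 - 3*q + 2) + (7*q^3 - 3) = 9*q^3 - q^2 - 3*q - 1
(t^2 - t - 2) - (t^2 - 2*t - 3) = t + 1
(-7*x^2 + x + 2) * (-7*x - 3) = 49*x^3 + 14*x^2 - 17*x - 6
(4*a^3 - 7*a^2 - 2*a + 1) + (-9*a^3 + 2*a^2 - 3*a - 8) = -5*a^3 - 5*a^2 - 5*a - 7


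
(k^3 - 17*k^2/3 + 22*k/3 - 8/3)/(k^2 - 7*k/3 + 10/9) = 3*(k^2 - 5*k + 4)/(3*k - 5)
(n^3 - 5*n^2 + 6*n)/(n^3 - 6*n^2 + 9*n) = (n - 2)/(n - 3)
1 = 1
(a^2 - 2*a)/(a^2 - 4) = a/(a + 2)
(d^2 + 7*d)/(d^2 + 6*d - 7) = d/(d - 1)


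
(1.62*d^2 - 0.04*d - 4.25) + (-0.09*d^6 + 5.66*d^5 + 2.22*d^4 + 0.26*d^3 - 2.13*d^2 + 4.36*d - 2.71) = -0.09*d^6 + 5.66*d^5 + 2.22*d^4 + 0.26*d^3 - 0.51*d^2 + 4.32*d - 6.96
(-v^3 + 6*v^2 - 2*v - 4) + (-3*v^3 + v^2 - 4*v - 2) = -4*v^3 + 7*v^2 - 6*v - 6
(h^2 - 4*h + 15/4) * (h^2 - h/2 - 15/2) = h^4 - 9*h^3/2 - 7*h^2/4 + 225*h/8 - 225/8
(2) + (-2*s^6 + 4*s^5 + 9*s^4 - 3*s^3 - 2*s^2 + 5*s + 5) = -2*s^6 + 4*s^5 + 9*s^4 - 3*s^3 - 2*s^2 + 5*s + 7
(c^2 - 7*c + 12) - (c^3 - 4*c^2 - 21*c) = -c^3 + 5*c^2 + 14*c + 12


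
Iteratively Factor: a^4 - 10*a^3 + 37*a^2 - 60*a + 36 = (a - 3)*(a^3 - 7*a^2 + 16*a - 12) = (a - 3)^2*(a^2 - 4*a + 4) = (a - 3)^2*(a - 2)*(a - 2)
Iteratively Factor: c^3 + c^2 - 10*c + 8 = (c + 4)*(c^2 - 3*c + 2) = (c - 2)*(c + 4)*(c - 1)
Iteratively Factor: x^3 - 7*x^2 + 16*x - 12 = (x - 3)*(x^2 - 4*x + 4) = (x - 3)*(x - 2)*(x - 2)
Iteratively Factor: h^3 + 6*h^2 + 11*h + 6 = (h + 1)*(h^2 + 5*h + 6) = (h + 1)*(h + 3)*(h + 2)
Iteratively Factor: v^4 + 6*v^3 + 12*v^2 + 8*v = (v + 2)*(v^3 + 4*v^2 + 4*v) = (v + 2)^2*(v^2 + 2*v) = (v + 2)^3*(v)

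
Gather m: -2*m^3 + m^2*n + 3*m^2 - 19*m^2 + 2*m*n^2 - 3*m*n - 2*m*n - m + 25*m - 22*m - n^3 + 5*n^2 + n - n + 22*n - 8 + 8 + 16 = -2*m^3 + m^2*(n - 16) + m*(2*n^2 - 5*n + 2) - n^3 + 5*n^2 + 22*n + 16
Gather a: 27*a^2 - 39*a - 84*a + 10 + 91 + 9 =27*a^2 - 123*a + 110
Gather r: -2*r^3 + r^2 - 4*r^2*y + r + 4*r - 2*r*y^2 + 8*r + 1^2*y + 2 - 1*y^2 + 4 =-2*r^3 + r^2*(1 - 4*y) + r*(13 - 2*y^2) - y^2 + y + 6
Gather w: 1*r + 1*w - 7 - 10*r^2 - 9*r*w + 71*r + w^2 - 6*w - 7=-10*r^2 + 72*r + w^2 + w*(-9*r - 5) - 14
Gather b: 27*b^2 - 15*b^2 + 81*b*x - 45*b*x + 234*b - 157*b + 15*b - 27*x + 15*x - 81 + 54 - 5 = 12*b^2 + b*(36*x + 92) - 12*x - 32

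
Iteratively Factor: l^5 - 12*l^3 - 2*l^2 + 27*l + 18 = (l - 2)*(l^4 + 2*l^3 - 8*l^2 - 18*l - 9) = (l - 3)*(l - 2)*(l^3 + 5*l^2 + 7*l + 3) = (l - 3)*(l - 2)*(l + 1)*(l^2 + 4*l + 3) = (l - 3)*(l - 2)*(l + 1)^2*(l + 3)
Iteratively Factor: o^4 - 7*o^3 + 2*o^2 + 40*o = (o + 2)*(o^3 - 9*o^2 + 20*o) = (o - 4)*(o + 2)*(o^2 - 5*o) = (o - 5)*(o - 4)*(o + 2)*(o)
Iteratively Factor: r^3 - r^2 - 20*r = (r + 4)*(r^2 - 5*r) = (r - 5)*(r + 4)*(r)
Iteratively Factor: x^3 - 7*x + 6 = (x - 1)*(x^2 + x - 6) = (x - 2)*(x - 1)*(x + 3)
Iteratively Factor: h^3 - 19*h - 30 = (h - 5)*(h^2 + 5*h + 6) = (h - 5)*(h + 3)*(h + 2)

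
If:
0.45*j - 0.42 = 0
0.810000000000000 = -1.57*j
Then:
No Solution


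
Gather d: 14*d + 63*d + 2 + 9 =77*d + 11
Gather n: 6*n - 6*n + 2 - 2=0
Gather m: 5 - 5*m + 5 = 10 - 5*m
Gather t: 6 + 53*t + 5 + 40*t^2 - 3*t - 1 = 40*t^2 + 50*t + 10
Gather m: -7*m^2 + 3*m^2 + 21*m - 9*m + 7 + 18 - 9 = -4*m^2 + 12*m + 16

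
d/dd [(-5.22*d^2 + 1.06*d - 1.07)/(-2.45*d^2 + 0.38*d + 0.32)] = (0.6134*d^2 - 8.5838*d + 0.7458)/(6.0025*d^4 - 1.862*d^3 - 1.4236*d^2 + 0.2432*d + 0.1024)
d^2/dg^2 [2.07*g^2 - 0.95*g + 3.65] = 4.14000000000000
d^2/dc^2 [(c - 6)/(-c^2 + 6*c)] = -2/c^3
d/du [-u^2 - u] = -2*u - 1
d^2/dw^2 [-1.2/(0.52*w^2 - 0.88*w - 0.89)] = (-0.64896*w^2 + 1.09824*w + 1.2*(1.04*w - 0.88)*(2.08*w - 1.76) + 1.11072)/(-0.52*w^2 + 0.88*w + 0.89)^3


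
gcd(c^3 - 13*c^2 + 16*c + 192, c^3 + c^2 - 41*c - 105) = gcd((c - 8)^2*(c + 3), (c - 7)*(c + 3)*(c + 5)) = c + 3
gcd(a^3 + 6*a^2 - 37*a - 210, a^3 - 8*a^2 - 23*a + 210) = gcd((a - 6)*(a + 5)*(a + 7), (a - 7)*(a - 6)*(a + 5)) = a^2 - a - 30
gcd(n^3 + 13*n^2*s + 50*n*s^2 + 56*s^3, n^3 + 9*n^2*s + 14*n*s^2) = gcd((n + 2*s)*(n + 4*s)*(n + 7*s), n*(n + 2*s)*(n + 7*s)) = n^2 + 9*n*s + 14*s^2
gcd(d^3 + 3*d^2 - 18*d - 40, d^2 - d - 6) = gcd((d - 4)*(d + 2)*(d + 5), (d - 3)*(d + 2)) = d + 2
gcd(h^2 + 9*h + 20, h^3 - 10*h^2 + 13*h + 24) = 1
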